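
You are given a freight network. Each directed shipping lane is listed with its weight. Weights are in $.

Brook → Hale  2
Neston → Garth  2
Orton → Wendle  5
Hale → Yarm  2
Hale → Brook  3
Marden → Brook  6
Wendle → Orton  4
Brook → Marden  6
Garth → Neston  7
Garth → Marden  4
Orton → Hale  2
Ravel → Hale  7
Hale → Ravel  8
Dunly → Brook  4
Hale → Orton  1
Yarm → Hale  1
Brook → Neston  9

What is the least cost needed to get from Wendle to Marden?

$15

Compare a few routes:
Wendle → Orton → Hale → Brook → Neston → Garth → Marden: 4+2+3+9+2+4 = 24
Wendle → Orton → Hale → Brook → Marden: 4+2+3+6 = 15
The minimum is $15 via Wendle → Orton → Hale → Brook → Marden.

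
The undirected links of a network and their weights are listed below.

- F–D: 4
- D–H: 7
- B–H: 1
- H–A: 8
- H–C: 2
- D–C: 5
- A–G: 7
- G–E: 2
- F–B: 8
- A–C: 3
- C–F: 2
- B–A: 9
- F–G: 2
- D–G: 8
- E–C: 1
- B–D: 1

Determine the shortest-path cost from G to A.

Enumerating some paths:
G → F → C → A: 2+2+3 = 7
G → E → C → A: 2+1+3 = 6
The minimum is 6 via G → E → C → A.

6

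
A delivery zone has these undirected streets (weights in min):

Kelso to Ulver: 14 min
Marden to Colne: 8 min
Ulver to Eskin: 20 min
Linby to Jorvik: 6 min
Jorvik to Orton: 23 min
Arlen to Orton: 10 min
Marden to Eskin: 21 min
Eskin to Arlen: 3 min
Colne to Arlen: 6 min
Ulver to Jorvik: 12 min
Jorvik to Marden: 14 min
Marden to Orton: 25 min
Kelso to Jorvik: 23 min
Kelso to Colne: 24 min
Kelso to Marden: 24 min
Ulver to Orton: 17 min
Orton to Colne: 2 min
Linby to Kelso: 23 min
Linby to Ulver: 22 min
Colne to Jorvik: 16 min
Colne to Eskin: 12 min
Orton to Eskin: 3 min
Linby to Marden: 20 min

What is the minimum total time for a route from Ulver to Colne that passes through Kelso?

38 min

Best Ulver to Kelso: Ulver → Kelso costing 14
Best Kelso to Colne: Kelso → Colne costing 24
Total via Kelso: 14 + 24 = 38 min.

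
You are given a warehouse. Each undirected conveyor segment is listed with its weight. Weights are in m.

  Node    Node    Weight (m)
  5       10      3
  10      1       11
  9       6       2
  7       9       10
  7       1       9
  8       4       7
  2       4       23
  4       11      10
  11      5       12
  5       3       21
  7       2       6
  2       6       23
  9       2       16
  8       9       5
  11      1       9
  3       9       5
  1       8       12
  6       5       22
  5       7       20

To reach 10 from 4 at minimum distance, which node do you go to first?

11

Candidate routes:
4 - 11 - 5 - 10: 10+12+3 = 25
4 - 11 - 1 - 10: 10+9+11 = 30
Cheapest is 4 - 11 - 5 - 10 at 25 m.
So from 4 the first move is to 11.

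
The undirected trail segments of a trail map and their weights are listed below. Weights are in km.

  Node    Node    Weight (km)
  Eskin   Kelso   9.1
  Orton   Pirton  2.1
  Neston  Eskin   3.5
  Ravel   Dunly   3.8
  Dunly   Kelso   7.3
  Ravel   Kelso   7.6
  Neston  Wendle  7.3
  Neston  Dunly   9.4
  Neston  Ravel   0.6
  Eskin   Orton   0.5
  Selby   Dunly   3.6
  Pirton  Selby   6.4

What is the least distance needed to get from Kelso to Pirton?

11.7 km

Settle nodes by increasing distance from Kelso:
Kelso: 0
Dunly: 7.3  (via Kelso)
Ravel: 7.6  (via Kelso)
Neston: 8.2  (via Ravel)
Eskin: 9.1  (via Kelso)
Orton: 9.6  (via Eskin)
Selby: 10.9  (via Dunly)
Pirton: 11.7  (via Orton)
Shortest route: Kelso → Eskin → Orton → Pirton = 11.7 km.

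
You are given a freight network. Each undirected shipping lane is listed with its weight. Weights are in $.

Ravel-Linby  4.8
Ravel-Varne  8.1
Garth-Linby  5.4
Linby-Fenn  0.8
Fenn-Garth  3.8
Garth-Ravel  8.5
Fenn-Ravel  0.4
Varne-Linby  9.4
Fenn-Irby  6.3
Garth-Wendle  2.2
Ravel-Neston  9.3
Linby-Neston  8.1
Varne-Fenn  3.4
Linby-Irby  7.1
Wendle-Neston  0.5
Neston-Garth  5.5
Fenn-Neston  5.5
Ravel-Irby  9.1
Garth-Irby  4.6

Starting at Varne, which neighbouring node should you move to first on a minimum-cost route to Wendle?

Fenn

Enumerating some paths:
Varne → Fenn → Garth → Wendle: 3.4+3.8+2.2 = 9.4
Varne → Fenn → Linby → Garth → Wendle: 3.4+0.8+5.4+2.2 = 11.8
Cheapest is Varne → Fenn → Garth → Wendle at $9.4.
So from Varne the first move is to Fenn.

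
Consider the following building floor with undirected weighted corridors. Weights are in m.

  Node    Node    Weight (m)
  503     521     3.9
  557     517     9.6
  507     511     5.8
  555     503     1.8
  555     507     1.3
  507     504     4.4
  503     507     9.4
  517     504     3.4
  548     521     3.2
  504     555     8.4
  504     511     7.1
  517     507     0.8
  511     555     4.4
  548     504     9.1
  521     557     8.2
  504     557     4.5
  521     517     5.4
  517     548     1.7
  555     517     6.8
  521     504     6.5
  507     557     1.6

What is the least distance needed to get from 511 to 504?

Settle nodes by increasing distance from 511:
511: 0
555: 4.4  (via 511)
507: 5.7  (via 555)
503: 6.2  (via 555)
517: 6.5  (via 507)
504: 7.1  (via 511)
Shortest route: 511–504 = 7.1 m.

7.1 m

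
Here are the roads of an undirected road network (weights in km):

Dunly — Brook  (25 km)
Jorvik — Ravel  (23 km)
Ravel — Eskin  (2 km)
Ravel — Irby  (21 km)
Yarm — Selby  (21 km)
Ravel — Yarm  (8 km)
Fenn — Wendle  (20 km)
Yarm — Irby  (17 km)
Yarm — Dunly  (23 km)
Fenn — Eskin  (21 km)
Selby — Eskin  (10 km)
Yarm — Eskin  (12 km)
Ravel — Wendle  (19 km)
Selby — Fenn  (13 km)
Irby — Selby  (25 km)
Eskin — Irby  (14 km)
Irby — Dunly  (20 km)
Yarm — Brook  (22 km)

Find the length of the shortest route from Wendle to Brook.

Candidate routes:
Wendle–Fenn–Eskin–Ravel–Yarm–Brook: 20+21+2+8+22 = 73
Wendle–Ravel–Eskin–Yarm–Brook: 19+2+12+22 = 55
Wendle–Ravel–Yarm–Brook: 19+8+22 = 49
Cheapest is Wendle–Ravel–Yarm–Brook at 49 km.

49 km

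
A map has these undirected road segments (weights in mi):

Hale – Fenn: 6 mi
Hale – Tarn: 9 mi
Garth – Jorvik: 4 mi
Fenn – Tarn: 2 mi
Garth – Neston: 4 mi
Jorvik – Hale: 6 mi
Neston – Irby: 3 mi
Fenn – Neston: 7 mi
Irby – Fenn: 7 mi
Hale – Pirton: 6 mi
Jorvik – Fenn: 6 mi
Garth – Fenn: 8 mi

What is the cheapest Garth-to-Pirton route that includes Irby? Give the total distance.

Best Garth to Irby: Garth → Neston → Irby costing 7
Shortest Irby→Pirton: Irby → Fenn → Hale → Pirton = 19
Total via Irby: 7 + 19 = 26 mi.

26 mi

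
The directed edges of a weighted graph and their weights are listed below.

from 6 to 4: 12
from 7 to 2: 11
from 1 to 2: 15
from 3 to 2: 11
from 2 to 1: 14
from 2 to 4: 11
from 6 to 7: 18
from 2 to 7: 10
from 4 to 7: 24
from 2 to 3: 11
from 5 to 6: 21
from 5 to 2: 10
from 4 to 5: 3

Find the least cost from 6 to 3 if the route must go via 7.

Best 6 to 7: 6 → 7 costing 18
Shortest 7→3: 7 → 2 → 3 = 22
Total via 7: 18 + 22 = 40.

40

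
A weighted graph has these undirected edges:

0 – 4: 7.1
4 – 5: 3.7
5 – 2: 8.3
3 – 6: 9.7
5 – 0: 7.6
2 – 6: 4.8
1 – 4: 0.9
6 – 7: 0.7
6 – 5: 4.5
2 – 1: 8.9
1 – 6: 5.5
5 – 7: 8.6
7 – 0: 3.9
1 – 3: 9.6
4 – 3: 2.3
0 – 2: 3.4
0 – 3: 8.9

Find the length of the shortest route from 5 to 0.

7.6

Settle nodes by increasing distance from 5:
5: 0
4: 3.7  (via 5)
6: 4.5  (via 5)
1: 4.6  (via 4)
7: 5.2  (via 6)
3: 6  (via 4)
0: 7.6  (via 5)
Shortest route: 5–0 = 7.6.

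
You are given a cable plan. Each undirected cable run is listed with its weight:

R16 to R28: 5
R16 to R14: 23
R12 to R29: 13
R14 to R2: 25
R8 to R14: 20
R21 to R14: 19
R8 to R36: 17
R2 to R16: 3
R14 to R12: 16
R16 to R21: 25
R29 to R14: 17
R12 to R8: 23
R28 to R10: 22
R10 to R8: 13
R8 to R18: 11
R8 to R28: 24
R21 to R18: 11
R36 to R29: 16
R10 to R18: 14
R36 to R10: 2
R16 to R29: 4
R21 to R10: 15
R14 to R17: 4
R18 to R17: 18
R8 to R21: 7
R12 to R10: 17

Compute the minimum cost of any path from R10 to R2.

Running Dijkstra from R10:
R10: 0
R36: 2  (via R10)
R8: 13  (via R10)
R18: 14  (via R10)
R21: 15  (via R10)
R12: 17  (via R10)
R29: 18  (via R36)
R28: 22  (via R10)
R16: 22  (via R29)
R2: 25  (via R16)
Shortest route: R10 → R36 → R29 → R16 → R2 = 25.

25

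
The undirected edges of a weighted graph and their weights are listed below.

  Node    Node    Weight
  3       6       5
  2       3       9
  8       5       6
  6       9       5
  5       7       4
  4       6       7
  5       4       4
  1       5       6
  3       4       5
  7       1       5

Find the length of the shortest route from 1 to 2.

Candidate routes:
1 → 5 → 4 → 3 → 2: 6+4+5+9 = 24
1 → 7 → 5 → 4 → 3 → 2: 5+4+4+5+9 = 27
Cheapest is 1 → 5 → 4 → 3 → 2 at 24.

24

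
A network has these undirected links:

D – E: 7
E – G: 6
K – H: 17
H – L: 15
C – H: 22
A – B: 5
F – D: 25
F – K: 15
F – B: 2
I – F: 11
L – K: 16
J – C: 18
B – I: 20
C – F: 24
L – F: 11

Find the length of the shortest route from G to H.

64

Running Dijkstra from G:
G: 0
E: 6  (via G)
D: 13  (via E)
F: 38  (via D)
B: 40  (via F)
A: 45  (via B)
I: 49  (via F)
L: 49  (via F)
K: 53  (via F)
C: 62  (via F)
H: 64  (via L)
Shortest route: G–E–D–F–L–H = 64.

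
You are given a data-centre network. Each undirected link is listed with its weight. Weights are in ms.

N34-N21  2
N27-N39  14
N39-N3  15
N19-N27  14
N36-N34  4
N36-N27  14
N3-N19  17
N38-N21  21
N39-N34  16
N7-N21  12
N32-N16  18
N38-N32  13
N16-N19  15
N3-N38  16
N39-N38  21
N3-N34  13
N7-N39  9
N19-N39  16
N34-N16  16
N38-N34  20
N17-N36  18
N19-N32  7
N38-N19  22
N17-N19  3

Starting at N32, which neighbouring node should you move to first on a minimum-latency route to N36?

Candidate routes:
N32 - N19 - N27 - N36: 7+14+14 = 35
N32 - N19 - N17 - N36: 7+3+18 = 28
N32 - N38 - N34 - N36: 13+20+4 = 37
Cheapest is N32 - N19 - N17 - N36 at 28 ms.
So from N32 the first move is to N19.

N19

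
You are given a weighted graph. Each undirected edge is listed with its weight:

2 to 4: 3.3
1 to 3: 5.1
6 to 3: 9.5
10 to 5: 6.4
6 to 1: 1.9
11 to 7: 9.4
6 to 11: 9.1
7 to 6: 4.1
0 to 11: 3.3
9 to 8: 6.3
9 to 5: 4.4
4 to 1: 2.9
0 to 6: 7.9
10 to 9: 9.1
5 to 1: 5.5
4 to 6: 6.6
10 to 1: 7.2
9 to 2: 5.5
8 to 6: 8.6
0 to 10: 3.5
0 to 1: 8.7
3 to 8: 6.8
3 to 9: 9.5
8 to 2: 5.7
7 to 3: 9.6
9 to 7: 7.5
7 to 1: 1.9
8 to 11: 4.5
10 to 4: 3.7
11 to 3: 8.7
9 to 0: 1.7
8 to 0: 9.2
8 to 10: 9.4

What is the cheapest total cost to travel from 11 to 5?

Compare a few routes:
11–0–9–5: 3.3+1.7+4.4 = 9.4
11–0–10–5: 3.3+3.5+6.4 = 13.2
Cheapest is 11–0–9–5 at 9.4.

9.4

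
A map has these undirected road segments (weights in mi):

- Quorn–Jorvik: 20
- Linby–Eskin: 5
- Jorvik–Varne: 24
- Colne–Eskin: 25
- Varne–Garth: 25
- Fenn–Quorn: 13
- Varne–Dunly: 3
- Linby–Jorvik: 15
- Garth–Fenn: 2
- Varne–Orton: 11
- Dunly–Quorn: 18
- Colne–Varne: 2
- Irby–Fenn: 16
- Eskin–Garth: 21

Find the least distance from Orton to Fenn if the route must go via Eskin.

61 mi

Best Orton to Eskin: Orton → Varne → Colne → Eskin costing 38
Best Eskin to Fenn: Eskin → Garth → Fenn costing 23
Total via Eskin: 38 + 23 = 61 mi.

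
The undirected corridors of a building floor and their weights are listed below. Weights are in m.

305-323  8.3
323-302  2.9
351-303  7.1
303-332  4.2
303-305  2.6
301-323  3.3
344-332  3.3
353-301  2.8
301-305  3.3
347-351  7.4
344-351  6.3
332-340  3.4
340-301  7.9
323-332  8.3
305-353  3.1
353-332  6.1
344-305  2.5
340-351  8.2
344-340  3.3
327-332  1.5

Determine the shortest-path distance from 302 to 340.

14.1 m

Compare a few routes:
302 - 323 - 301 - 340: 2.9+3.3+7.9 = 14.1
302 - 323 - 332 - 340: 2.9+8.3+3.4 = 14.6
302 - 323 - 301 - 305 - 344 - 340: 2.9+3.3+3.3+2.5+3.3 = 15.3
Cheapest is 302 - 323 - 301 - 340 at 14.1 m.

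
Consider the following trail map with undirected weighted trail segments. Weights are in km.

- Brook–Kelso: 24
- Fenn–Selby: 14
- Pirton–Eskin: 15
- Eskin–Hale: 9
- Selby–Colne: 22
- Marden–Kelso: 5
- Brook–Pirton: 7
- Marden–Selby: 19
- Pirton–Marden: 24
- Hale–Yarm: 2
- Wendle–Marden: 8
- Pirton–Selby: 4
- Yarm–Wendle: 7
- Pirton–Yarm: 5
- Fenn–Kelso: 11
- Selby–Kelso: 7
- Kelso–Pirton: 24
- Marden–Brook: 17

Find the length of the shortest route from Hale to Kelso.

Enumerating some paths:
Hale–Yarm–Wendle–Marden–Kelso: 2+7+8+5 = 22
Hale–Yarm–Pirton–Kelso: 2+5+24 = 31
Hale–Eskin–Pirton–Selby–Kelso: 9+15+4+7 = 35
Hale–Yarm–Pirton–Selby–Kelso: 2+5+4+7 = 18
Cheapest is Hale–Yarm–Pirton–Selby–Kelso at 18 km.

18 km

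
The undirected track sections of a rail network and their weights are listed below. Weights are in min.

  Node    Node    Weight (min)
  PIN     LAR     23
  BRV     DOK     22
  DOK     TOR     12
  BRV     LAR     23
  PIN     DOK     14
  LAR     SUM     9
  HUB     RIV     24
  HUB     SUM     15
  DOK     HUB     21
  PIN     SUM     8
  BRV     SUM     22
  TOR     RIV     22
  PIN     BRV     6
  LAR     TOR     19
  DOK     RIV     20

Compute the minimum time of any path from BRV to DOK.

20 min

Shortest distances from BRV:
BRV: 0
PIN: 6  (via BRV)
SUM: 14  (via PIN)
DOK: 20  (via PIN)
Shortest route: BRV–PIN–DOK = 20 min.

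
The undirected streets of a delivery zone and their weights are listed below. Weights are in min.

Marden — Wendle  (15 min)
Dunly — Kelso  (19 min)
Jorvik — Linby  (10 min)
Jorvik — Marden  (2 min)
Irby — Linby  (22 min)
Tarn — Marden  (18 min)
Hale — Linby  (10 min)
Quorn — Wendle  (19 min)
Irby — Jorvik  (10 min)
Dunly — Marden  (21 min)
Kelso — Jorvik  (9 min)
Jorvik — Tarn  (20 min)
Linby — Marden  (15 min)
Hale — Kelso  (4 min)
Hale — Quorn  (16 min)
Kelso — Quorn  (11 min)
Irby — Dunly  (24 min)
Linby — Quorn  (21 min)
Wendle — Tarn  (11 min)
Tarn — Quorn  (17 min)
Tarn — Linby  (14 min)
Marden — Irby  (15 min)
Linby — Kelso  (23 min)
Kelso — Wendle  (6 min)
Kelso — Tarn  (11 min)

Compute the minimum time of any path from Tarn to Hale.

15 min

Enumerating some paths:
Tarn - Quorn - Kelso - Hale: 17+11+4 = 32
Tarn - Linby - Hale: 14+10 = 24
Tarn - Wendle - Kelso - Hale: 11+6+4 = 21
Tarn - Kelso - Hale: 11+4 = 15
The minimum is 15 min via Tarn - Kelso - Hale.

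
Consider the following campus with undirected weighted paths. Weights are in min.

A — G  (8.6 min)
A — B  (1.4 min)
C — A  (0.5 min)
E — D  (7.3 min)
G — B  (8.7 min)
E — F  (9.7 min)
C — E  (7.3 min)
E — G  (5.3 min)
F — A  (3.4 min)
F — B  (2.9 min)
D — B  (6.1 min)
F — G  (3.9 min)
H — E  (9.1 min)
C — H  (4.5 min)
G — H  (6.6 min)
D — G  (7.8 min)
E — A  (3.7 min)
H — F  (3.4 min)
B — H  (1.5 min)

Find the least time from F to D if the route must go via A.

10.9 min

Best F to A: F–A costing 3.4
Shortest A→D: A–B–D = 7.5
Total via A: 3.4 + 7.5 = 10.9 min.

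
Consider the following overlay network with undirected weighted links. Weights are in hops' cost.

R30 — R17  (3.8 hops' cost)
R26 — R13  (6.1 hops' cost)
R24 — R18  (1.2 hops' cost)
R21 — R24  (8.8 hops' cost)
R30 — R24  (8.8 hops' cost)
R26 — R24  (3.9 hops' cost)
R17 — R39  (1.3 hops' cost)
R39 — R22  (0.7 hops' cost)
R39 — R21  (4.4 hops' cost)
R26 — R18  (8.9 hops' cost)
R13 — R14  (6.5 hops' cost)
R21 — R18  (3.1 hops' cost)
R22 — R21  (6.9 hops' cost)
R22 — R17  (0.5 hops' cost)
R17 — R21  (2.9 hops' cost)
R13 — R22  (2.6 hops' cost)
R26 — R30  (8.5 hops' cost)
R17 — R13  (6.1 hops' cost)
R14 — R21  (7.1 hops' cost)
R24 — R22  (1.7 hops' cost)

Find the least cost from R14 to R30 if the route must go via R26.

Best R14 to R26: R14–R13–R26 costing 12.6
Shortest R26→R30: R26–R30 = 8.5
Total via R26: 12.6 + 8.5 = 21.1 hops' cost.

21.1 hops' cost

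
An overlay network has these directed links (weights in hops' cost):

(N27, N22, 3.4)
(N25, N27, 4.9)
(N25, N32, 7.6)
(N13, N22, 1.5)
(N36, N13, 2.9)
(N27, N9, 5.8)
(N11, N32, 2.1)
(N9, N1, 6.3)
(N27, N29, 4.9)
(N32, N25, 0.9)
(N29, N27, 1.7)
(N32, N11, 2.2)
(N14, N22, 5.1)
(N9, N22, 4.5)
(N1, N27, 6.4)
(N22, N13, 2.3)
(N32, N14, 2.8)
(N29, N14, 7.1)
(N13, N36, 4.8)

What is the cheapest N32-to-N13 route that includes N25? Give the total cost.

Shortest N32→N25: N32 → N25 = 0.9
Shortest N25→N13: N25 → N27 → N22 → N13 = 10.6
Total via N25: 0.9 + 10.6 = 11.5 hops' cost.

11.5 hops' cost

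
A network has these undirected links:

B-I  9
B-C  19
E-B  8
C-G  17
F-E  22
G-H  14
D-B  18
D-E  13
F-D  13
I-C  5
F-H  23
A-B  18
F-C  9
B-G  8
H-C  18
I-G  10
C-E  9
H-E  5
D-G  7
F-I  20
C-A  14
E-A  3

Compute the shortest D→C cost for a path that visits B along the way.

29

Shortest D→B: D–G–B = 15
Shortest B→C: B–I–C = 14
Total via B: 15 + 14 = 29.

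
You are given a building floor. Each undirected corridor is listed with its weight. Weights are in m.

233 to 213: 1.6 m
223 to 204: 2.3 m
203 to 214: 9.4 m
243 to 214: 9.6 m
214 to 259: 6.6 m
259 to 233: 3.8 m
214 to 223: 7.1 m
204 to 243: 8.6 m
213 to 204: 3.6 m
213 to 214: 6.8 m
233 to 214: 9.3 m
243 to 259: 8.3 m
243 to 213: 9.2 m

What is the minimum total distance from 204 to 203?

18.8 m

Compare a few routes:
204 → 213 → 214 → 203: 3.6+6.8+9.4 = 19.8
204 → 223 → 214 → 203: 2.3+7.1+9.4 = 18.8
Cheapest is 204 → 223 → 214 → 203 at 18.8 m.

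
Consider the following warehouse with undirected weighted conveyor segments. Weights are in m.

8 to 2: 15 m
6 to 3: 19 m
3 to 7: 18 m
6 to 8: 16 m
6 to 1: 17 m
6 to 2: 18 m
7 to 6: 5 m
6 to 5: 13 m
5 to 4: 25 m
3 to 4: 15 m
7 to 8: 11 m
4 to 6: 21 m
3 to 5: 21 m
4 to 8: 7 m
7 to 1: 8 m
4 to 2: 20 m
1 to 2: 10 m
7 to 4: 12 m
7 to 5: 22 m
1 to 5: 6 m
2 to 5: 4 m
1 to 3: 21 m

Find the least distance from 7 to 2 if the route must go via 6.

22 m

Best 7 to 6: 7–6 costing 5
Best 6 to 2: 6–5–2 costing 17
Total via 6: 5 + 17 = 22 m.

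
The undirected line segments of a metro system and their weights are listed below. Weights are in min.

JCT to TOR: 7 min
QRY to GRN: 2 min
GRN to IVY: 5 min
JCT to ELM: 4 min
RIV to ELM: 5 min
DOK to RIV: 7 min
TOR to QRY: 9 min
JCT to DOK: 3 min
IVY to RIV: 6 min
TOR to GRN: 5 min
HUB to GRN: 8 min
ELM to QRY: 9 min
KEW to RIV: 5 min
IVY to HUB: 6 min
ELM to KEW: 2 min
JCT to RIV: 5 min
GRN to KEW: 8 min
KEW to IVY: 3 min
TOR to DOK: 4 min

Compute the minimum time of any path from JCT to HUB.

Enumerating some paths:
JCT–ELM–KEW–IVY–HUB: 4+2+3+6 = 15
JCT–RIV–IVY–HUB: 5+6+6 = 17
The minimum is 15 min via JCT–ELM–KEW–IVY–HUB.

15 min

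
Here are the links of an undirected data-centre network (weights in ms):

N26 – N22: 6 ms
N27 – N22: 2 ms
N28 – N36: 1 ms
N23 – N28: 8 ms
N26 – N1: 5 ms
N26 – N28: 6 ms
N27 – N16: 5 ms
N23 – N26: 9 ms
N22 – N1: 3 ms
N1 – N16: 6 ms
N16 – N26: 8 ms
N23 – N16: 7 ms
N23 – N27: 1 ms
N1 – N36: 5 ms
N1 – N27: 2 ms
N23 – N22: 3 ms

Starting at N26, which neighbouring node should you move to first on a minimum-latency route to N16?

Candidate routes:
N26–N1–N16: 5+6 = 11
N26–N16: 8 = 8
Cheapest is N26–N16 at 8 ms.
So from N26 the first move is to N16.

N16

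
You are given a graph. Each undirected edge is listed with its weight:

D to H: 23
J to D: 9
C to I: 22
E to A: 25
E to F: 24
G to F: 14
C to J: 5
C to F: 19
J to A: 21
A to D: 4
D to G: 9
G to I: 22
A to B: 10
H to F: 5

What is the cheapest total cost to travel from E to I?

Shortest distances from E:
E: 0
F: 24  (via E)
A: 25  (via E)
D: 29  (via A)
H: 29  (via F)
B: 35  (via A)
G: 38  (via F)
J: 38  (via D)
C: 43  (via F)
I: 60  (via G)
Shortest route: E → F → G → I = 60.

60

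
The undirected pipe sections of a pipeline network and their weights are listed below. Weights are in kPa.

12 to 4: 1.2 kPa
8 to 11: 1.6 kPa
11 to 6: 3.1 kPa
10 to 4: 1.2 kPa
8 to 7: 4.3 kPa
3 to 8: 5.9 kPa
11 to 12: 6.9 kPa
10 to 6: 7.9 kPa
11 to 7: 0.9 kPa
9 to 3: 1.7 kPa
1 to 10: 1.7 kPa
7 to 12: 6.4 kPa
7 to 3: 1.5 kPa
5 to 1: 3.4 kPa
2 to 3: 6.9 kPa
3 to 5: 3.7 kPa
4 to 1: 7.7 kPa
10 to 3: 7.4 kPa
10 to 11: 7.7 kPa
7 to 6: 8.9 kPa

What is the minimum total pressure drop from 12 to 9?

Settle nodes by increasing distance from 12:
12: 0
4: 1.2  (via 12)
10: 2.4  (via 4)
1: 4.1  (via 10)
7: 6.4  (via 12)
11: 6.9  (via 12)
5: 7.5  (via 1)
3: 7.9  (via 7)
8: 8.5  (via 11)
9: 9.6  (via 3)
Shortest route: 12–7–3–9 = 9.6 kPa.

9.6 kPa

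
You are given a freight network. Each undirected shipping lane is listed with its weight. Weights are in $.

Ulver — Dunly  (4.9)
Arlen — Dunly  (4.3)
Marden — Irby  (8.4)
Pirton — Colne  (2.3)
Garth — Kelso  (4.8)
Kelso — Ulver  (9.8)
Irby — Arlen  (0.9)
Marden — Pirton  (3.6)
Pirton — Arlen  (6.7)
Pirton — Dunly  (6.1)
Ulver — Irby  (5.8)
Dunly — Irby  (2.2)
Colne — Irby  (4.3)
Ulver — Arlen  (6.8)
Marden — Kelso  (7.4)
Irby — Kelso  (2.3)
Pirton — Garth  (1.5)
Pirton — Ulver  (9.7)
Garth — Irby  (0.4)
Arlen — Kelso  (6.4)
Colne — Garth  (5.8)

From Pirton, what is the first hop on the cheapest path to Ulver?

Garth

Compare a few routes:
Pirton - Garth - Irby - Arlen - Ulver: 1.5+0.4+0.9+6.8 = 9.6
Pirton - Garth - Irby - Dunly - Ulver: 1.5+0.4+2.2+4.9 = 9
Pirton - Garth - Irby - Ulver: 1.5+0.4+5.8 = 7.7
The minimum is $7.7 via Pirton - Garth - Irby - Ulver.
So from Pirton the first move is to Garth.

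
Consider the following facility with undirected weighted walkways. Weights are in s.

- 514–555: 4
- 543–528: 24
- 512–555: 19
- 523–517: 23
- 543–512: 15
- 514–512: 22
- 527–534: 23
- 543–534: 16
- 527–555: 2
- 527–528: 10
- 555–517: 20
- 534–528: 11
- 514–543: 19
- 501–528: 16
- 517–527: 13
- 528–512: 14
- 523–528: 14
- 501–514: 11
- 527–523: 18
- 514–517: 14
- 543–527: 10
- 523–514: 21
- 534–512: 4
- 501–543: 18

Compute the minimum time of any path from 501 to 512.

30 s

Settle nodes by increasing distance from 501:
501: 0
514: 11  (via 501)
555: 15  (via 514)
528: 16  (via 501)
527: 17  (via 555)
543: 18  (via 501)
517: 25  (via 514)
534: 27  (via 528)
523: 30  (via 528)
512: 30  (via 528)
Shortest route: 501 → 528 → 512 = 30 s.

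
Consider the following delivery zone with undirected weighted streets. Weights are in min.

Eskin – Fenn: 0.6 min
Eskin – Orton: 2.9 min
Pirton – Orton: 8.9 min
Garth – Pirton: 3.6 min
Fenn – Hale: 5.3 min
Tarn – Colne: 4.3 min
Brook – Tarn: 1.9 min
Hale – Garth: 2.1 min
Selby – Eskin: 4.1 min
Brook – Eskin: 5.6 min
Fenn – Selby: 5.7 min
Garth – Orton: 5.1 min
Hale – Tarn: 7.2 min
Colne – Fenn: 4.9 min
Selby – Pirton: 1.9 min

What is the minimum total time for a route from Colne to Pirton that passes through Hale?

Shortest Colne→Hale: Colne–Fenn–Hale = 10.2
Shortest Hale→Pirton: Hale–Garth–Pirton = 5.7
Total via Hale: 10.2 + 5.7 = 15.9 min.

15.9 min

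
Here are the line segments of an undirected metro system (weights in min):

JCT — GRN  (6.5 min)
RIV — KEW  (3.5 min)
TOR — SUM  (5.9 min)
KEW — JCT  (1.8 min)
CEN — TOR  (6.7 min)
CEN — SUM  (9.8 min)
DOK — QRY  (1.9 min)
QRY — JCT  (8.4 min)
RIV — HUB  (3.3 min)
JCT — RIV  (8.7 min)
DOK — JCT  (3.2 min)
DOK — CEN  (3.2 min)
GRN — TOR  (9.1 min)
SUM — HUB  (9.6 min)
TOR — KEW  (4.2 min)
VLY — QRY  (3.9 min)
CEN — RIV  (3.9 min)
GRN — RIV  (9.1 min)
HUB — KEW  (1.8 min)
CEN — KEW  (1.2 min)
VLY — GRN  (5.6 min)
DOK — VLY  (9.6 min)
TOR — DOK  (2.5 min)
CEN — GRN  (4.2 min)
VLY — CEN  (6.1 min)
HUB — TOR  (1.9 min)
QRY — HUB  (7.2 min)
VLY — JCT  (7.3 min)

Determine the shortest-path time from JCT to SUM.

11.4 min

Enumerating some paths:
JCT → KEW → HUB → TOR → SUM: 1.8+1.8+1.9+5.9 = 11.4
JCT → DOK → TOR → SUM: 3.2+2.5+5.9 = 11.6
The minimum is 11.4 min via JCT → KEW → HUB → TOR → SUM.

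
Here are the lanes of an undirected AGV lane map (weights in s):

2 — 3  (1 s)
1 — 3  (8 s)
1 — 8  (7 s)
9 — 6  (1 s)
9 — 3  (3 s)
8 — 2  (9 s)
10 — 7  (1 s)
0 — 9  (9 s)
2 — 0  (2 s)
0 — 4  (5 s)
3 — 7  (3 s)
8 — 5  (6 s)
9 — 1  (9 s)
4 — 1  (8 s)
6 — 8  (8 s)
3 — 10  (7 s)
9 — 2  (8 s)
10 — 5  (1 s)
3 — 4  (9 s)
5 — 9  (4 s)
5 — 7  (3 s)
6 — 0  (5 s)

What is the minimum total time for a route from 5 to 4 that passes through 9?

Shortest 5→9: 5–9 = 4
Shortest 9→4: 9–6–0–4 = 11
Total via 9: 4 + 11 = 15 s.

15 s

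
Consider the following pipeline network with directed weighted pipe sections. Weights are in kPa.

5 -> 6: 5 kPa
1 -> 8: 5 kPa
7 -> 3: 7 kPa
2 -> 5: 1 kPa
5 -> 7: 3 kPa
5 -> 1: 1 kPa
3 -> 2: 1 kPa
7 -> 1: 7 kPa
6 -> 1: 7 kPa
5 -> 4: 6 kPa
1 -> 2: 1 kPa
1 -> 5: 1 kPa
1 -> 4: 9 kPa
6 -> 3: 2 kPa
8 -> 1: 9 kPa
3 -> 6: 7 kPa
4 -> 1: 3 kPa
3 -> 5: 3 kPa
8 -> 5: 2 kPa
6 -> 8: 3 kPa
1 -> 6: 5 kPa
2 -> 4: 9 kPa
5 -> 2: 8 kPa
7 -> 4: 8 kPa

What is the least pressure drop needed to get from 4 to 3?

Enumerating some paths:
4 - 1 - 5 - 6 - 3: 3+1+5+2 = 11
4 - 1 - 6 - 3: 3+5+2 = 10
Cheapest is 4 - 1 - 6 - 3 at 10 kPa.

10 kPa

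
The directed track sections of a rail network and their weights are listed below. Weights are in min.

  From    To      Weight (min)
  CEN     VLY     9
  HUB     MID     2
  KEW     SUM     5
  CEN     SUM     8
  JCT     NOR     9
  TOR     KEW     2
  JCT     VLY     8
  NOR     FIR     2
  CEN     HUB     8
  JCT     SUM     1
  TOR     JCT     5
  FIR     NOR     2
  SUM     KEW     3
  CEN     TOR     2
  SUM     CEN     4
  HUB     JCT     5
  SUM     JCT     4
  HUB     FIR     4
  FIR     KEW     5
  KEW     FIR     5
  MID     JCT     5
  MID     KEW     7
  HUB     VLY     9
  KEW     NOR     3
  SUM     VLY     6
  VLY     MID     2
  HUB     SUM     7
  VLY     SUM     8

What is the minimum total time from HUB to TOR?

Candidate routes:
HUB–SUM–CEN–TOR: 7+4+2 = 13
HUB–MID–JCT–SUM–CEN–TOR: 2+5+1+4+2 = 14
HUB–JCT–SUM–CEN–TOR: 5+1+4+2 = 12
The minimum is 12 min via HUB–JCT–SUM–CEN–TOR.

12 min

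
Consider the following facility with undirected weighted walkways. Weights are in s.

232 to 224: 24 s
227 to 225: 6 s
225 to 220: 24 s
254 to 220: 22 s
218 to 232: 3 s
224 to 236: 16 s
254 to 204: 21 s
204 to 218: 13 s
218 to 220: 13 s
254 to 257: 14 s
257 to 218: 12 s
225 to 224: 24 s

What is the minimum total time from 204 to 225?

50 s

Running Dijkstra from 204:
204: 0
218: 13  (via 204)
232: 16  (via 218)
254: 21  (via 204)
257: 25  (via 218)
220: 26  (via 218)
224: 40  (via 232)
225: 50  (via 220)
Shortest route: 204 → 218 → 220 → 225 = 50 s.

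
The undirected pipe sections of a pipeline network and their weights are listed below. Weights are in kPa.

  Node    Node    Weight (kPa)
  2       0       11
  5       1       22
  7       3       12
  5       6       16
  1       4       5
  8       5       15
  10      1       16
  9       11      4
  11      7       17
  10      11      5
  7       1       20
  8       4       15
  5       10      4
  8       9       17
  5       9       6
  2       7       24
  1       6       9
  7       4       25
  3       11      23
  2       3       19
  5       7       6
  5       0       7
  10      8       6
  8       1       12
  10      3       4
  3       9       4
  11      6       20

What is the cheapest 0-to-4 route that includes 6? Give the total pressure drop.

Best 0 to 6: 0 → 5 → 6 costing 23
Best 6 to 4: 6 → 1 → 4 costing 14
Total via 6: 23 + 14 = 37 kPa.

37 kPa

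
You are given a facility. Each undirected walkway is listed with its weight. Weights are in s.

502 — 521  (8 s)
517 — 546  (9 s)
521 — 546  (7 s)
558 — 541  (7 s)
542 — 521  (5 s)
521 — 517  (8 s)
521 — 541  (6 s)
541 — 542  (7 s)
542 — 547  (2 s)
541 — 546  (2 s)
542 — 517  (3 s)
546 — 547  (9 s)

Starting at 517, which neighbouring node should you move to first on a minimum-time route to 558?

542

Compare a few routes:
517–542–541–558: 3+7+7 = 17
517–546–541–558: 9+2+7 = 18
Cheapest is 517–542–541–558 at 17 s.
So from 517 the first move is to 542.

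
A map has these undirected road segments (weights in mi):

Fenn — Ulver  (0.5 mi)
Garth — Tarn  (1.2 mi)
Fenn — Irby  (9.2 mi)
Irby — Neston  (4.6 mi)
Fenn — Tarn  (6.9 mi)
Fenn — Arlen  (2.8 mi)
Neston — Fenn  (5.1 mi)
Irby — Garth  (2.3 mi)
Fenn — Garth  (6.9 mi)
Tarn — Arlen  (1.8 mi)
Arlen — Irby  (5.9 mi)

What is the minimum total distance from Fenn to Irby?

Candidate routes:
Fenn → Arlen → Tarn → Garth → Irby: 2.8+1.8+1.2+2.3 = 8.1
Fenn → Arlen → Irby: 2.8+5.9 = 8.7
Fenn → Garth → Irby: 6.9+2.3 = 9.2
The minimum is 8.1 mi via Fenn → Arlen → Tarn → Garth → Irby.

8.1 mi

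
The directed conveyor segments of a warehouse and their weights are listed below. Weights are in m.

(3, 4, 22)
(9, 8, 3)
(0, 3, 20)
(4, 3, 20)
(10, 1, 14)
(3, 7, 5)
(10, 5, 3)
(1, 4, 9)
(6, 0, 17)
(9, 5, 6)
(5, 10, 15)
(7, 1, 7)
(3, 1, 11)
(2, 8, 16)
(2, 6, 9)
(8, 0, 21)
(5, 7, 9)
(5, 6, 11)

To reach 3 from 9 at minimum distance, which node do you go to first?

Enumerating some paths:
9 - 8 - 0 - 3: 3+21+20 = 44
9 - 5 - 7 - 1 - 4 - 3: 6+9+7+9+20 = 51
9 - 5 - 6 - 0 - 3: 6+11+17+20 = 54
9 - 5 - 10 - 1 - 4 - 3: 6+15+14+9+20 = 64
Cheapest is 9 - 8 - 0 - 3 at 44 m.
So from 9 the first move is to 8.

8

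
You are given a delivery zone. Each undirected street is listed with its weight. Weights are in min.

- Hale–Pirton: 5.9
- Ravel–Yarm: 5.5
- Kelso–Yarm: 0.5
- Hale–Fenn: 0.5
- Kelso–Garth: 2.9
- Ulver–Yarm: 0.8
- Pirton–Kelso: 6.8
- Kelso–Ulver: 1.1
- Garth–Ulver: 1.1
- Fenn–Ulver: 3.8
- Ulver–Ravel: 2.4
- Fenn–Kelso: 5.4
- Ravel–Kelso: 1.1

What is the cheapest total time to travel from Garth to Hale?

5.4 min

Enumerating some paths:
Garth–Ulver–Yarm–Kelso–Fenn–Hale: 1.1+0.8+0.5+5.4+0.5 = 8.3
Garth–Ulver–Kelso–Fenn–Hale: 1.1+1.1+5.4+0.5 = 8.1
Garth–Kelso–Ulver–Fenn–Hale: 2.9+1.1+3.8+0.5 = 8.3
Garth–Ulver–Fenn–Hale: 1.1+3.8+0.5 = 5.4
Cheapest is Garth–Ulver–Fenn–Hale at 5.4 min.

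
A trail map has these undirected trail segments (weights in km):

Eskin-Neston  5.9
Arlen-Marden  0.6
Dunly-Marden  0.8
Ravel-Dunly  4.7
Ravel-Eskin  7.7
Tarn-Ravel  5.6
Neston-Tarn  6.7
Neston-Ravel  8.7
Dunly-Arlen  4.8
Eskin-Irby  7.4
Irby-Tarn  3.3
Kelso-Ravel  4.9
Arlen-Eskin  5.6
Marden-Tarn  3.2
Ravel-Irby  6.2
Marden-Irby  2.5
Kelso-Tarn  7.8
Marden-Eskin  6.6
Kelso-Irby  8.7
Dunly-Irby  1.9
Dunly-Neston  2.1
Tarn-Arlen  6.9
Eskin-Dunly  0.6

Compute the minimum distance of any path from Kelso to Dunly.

Enumerating some paths:
Kelso - Irby - Dunly: 8.7+1.9 = 10.6
Kelso - Ravel - Dunly: 4.9+4.7 = 9.6
Cheapest is Kelso - Ravel - Dunly at 9.6 km.

9.6 km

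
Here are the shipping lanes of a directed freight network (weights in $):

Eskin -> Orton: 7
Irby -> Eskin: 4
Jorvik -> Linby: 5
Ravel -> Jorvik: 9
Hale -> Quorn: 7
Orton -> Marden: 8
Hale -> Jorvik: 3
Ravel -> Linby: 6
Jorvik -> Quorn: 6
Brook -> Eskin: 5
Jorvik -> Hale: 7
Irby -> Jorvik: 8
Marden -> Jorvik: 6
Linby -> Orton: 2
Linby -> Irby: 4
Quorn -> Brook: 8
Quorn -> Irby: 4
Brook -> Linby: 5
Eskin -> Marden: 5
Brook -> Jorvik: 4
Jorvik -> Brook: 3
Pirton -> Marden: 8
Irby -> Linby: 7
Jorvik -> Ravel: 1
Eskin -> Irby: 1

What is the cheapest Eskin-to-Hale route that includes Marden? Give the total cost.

$18

Best Eskin to Marden: Eskin → Marden costing 5
Shortest Marden→Hale: Marden → Jorvik → Hale = 13
Total via Marden: 5 + 13 = $18.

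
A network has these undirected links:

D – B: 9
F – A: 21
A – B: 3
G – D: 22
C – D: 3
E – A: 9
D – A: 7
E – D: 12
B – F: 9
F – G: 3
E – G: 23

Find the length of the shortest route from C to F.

21

Compare a few routes:
C–D–G–F: 3+22+3 = 28
C–D–B–F: 3+9+9 = 21
C–D–A–F: 3+7+21 = 31
C–D–A–B–F: 3+7+3+9 = 22
The minimum is 21 via C–D–B–F.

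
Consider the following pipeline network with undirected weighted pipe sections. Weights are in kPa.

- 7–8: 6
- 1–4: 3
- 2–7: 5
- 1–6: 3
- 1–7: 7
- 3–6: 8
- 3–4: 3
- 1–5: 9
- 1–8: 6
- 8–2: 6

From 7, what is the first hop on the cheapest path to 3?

1

Candidate routes:
7 - 1 - 6 - 3: 7+3+8 = 18
7 - 1 - 4 - 3: 7+3+3 = 13
Cheapest is 7 - 1 - 4 - 3 at 13 kPa.
So from 7 the first move is to 1.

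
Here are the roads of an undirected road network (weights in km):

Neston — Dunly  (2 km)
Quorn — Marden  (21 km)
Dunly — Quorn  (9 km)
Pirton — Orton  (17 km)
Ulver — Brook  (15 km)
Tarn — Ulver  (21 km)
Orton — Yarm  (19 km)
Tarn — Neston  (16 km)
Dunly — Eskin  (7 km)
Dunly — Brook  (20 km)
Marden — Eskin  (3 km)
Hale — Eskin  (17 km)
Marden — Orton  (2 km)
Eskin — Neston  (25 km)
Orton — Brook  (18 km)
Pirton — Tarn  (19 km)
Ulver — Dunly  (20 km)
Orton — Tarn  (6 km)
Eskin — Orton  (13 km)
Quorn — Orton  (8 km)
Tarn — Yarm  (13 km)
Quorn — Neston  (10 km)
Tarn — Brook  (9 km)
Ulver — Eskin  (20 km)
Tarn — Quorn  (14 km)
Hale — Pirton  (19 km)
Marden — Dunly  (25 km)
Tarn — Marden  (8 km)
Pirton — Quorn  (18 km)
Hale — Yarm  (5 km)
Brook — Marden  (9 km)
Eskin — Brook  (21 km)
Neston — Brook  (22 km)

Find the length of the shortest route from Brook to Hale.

Shortest distances from Brook:
Brook: 0
Marden: 9  (via Brook)
Tarn: 9  (via Brook)
Orton: 11  (via Marden)
Eskin: 12  (via Marden)
Ulver: 15  (via Brook)
Dunly: 19  (via Eskin)
Quorn: 19  (via Orton)
Neston: 21  (via Dunly)
Yarm: 22  (via Tarn)
Hale: 27  (via Yarm)
Shortest route: Brook → Tarn → Yarm → Hale = 27 km.

27 km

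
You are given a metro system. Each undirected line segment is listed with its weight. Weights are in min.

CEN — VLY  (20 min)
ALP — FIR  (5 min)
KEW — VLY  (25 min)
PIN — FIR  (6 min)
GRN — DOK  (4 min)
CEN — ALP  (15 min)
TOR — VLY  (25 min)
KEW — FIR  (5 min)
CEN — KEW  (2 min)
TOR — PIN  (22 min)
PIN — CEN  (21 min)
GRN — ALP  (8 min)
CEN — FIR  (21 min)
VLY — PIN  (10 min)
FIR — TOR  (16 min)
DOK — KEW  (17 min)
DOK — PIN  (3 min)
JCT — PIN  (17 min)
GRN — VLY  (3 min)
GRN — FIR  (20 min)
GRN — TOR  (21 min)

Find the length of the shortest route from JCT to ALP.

28 min

Shortest distances from JCT:
JCT: 0
PIN: 17  (via JCT)
DOK: 20  (via PIN)
FIR: 23  (via PIN)
GRN: 24  (via DOK)
VLY: 27  (via PIN)
ALP: 28  (via FIR)
Shortest route: JCT–PIN–FIR–ALP = 28 min.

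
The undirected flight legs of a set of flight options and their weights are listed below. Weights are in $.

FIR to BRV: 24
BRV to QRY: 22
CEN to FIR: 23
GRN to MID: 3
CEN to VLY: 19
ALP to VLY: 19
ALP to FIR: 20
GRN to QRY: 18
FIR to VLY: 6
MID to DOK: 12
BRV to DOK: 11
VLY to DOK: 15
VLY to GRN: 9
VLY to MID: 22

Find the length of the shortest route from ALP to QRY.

$46

Enumerating some paths:
ALP → FIR → VLY → GRN → QRY: 20+6+9+18 = 53
ALP → FIR → BRV → QRY: 20+24+22 = 66
ALP → VLY → GRN → QRY: 19+9+18 = 46
ALP → VLY → MID → GRN → QRY: 19+22+3+18 = 62
Cheapest is ALP → VLY → GRN → QRY at $46.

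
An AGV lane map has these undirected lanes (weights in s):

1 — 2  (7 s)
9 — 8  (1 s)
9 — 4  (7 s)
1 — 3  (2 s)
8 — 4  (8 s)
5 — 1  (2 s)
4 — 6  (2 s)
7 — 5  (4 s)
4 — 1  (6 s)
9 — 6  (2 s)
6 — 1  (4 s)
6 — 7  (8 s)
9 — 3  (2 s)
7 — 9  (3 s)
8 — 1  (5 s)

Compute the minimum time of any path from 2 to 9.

Running Dijkstra from 2:
2: 0
1: 7  (via 2)
3: 9  (via 1)
5: 9  (via 1)
6: 11  (via 1)
9: 11  (via 3)
Shortest route: 2–1–3–9 = 11 s.

11 s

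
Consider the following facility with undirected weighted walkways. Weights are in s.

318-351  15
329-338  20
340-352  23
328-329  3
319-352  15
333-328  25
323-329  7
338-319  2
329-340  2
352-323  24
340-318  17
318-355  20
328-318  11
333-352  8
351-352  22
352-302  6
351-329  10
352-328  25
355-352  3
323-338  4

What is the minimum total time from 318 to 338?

25 s

Settle nodes by increasing distance from 318:
318: 0
328: 11  (via 318)
329: 14  (via 328)
351: 15  (via 318)
340: 16  (via 329)
355: 20  (via 318)
323: 21  (via 329)
352: 23  (via 355)
338: 25  (via 323)
Shortest route: 318 → 328 → 329 → 323 → 338 = 25 s.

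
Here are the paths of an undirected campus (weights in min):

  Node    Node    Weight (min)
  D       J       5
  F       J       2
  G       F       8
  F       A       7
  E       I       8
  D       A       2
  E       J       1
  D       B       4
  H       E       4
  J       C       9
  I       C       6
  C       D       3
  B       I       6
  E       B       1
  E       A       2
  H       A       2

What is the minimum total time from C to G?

18 min

Enumerating some paths:
C–D–J–F–G: 3+5+2+8 = 18
C–D–B–E–J–F–G: 3+4+1+1+2+8 = 19
Cheapest is C–D–J–F–G at 18 min.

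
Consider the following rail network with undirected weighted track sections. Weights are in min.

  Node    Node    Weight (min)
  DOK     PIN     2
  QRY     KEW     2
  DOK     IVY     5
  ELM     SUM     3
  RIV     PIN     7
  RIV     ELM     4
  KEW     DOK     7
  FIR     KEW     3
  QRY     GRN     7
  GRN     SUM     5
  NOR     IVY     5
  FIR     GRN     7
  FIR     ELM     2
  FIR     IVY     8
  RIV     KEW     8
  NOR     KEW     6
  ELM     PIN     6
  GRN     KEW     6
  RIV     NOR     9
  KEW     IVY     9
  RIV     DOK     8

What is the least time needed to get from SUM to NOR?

14 min

Enumerating some paths:
SUM–ELM–RIV–NOR: 3+4+9 = 16
SUM–ELM–FIR–IVY–NOR: 3+2+8+5 = 18
SUM–ELM–FIR–KEW–NOR: 3+2+3+6 = 14
SUM–GRN–KEW–NOR: 5+6+6 = 17
Cheapest is SUM–ELM–FIR–KEW–NOR at 14 min.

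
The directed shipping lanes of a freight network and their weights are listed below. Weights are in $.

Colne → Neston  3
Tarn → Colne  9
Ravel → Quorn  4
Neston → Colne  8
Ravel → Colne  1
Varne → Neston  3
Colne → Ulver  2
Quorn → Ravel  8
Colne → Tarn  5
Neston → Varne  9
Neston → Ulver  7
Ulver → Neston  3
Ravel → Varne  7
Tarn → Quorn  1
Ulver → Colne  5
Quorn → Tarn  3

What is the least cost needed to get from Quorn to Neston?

Enumerating some paths:
Quorn - Ravel - Colne - Ulver - Neston: 8+1+2+3 = 14
Quorn - Tarn - Colne - Neston: 3+9+3 = 15
Quorn - Ravel - Colne - Neston: 8+1+3 = 12
Cheapest is Quorn - Ravel - Colne - Neston at $12.

$12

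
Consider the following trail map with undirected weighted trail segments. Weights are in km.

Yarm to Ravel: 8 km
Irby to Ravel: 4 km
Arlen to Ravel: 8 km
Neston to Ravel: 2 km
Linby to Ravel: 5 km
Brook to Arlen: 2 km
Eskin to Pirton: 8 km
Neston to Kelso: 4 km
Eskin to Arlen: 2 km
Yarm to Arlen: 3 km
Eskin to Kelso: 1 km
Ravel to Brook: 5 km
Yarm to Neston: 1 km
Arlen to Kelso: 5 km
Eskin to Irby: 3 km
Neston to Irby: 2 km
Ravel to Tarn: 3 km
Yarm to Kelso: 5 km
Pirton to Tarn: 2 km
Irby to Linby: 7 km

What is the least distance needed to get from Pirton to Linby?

10 km

Enumerating some paths:
Pirton–Tarn–Ravel–Irby–Linby: 2+3+4+7 = 16
Pirton–Eskin–Irby–Linby: 8+3+7 = 18
Pirton–Tarn–Ravel–Linby: 2+3+5 = 10
Pirton–Tarn–Ravel–Neston–Irby–Linby: 2+3+2+2+7 = 16
The minimum is 10 km via Pirton–Tarn–Ravel–Linby.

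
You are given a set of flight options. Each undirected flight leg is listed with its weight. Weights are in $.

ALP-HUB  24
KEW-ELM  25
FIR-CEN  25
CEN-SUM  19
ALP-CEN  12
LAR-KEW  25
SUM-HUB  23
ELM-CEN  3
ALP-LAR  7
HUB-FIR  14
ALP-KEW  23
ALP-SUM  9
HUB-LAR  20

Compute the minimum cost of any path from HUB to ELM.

$39

Settle nodes by increasing distance from HUB:
HUB: 0
FIR: 14  (via HUB)
LAR: 20  (via HUB)
SUM: 23  (via HUB)
ALP: 24  (via HUB)
CEN: 36  (via ALP)
ELM: 39  (via CEN)
Shortest route: HUB → ALP → CEN → ELM = $39.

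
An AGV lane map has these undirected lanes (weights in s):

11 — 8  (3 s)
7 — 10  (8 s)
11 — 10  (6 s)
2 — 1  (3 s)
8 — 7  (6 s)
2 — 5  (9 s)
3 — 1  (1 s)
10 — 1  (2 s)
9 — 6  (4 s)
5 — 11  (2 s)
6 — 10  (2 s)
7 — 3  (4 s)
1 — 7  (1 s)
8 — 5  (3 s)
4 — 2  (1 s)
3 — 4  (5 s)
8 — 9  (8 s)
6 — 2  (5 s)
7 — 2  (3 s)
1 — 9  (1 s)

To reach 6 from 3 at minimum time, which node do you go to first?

Candidate routes:
3–1–2–6: 1+3+5 = 9
3–1–9–6: 1+1+4 = 6
3–1–10–6: 1+2+2 = 5
Cheapest is 3–1–10–6 at 5 s.
So from 3 the first move is to 1.

1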